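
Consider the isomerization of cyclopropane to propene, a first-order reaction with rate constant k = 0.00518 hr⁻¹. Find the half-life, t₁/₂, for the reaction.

133.8 hr

Step 1: For a first-order reaction, t₁/₂ = ln(2)/k
Step 2: t₁/₂ = ln(2)/0.00518
Step 3: t₁/₂ = 0.6931/0.00518 = 133.8 hr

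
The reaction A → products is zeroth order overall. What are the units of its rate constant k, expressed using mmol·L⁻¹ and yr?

mmol·L⁻¹·yr⁻¹

Step 1: For overall order n, rate = k × (concentration)^n.
Step 2: Rate has units mmol·L⁻¹·yr⁻¹; concentration term has units (mmol·L⁻¹)^0.
Step 3: k = rate / (concentration)^n, so units of k = (mmol·L⁻¹)^(1-0)·yr⁻¹ = mmol·L⁻¹·yr⁻¹.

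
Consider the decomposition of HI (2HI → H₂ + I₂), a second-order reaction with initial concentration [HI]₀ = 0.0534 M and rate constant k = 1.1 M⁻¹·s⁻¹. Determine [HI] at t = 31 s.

0.01893 M

Step 1: For a second-order reaction: 1/[HI] = 1/[HI]₀ + kt
Step 2: 1/[HI] = 1/0.0534 + 1.1 × 31
Step 3: 1/[HI] = 18.73 + 34.1 = 52.83
Step 4: [HI] = 1/52.83 = 0.01893 M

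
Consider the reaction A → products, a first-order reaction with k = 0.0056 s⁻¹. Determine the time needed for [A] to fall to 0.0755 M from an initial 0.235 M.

202.8 s

Step 1: For first-order: t = ln([A]₀/[A])/k
Step 2: t = ln(0.235/0.0755)/0.0056
Step 3: t = ln(3.113)/0.0056
Step 4: t = 1.135/0.0056 = 202.8 s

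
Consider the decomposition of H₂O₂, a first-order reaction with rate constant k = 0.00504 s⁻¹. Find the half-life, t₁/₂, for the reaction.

137.5 s

Step 1: For a first-order reaction, t₁/₂ = ln(2)/k
Step 2: t₁/₂ = ln(2)/0.00504
Step 3: t₁/₂ = 0.6931/0.00504 = 137.5 s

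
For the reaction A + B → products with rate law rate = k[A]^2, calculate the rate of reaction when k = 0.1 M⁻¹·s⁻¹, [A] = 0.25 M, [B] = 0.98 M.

0.00625 M/s

Step 1: The rate law is rate = k[A]^2
Step 2: Note that the rate does not depend on [B] (zero order in B).
Step 3: rate = 0.1 × (0.25)^2 = 0.00625 M/s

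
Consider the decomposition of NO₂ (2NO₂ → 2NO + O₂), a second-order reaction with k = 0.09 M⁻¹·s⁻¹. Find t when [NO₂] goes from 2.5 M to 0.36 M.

26.42 s

Step 1: For second-order: t = (1/[NO₂] - 1/[NO₂]₀)/k
Step 2: t = (1/0.36 - 1/2.5)/0.09
Step 3: t = (2.778 - 0.4)/0.09
Step 4: t = 2.378/0.09 = 26.42 s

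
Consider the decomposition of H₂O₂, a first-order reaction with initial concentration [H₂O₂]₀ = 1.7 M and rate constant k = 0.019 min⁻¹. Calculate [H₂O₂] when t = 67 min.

0.476 M

Step 1: For a first-order reaction: [H₂O₂] = [H₂O₂]₀ × e^(-kt)
Step 2: [H₂O₂] = 1.7 × e^(-0.019 × 67)
Step 3: [H₂O₂] = 1.7 × e^(-1.273)
Step 4: [H₂O₂] = 1.7 × 0.27999 = 0.476 M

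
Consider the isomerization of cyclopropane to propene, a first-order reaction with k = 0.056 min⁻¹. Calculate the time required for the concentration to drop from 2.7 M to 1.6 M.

9.344 min

Step 1: For first-order: t = ln([cyclopropane]₀/[cyclopropane])/k
Step 2: t = ln(2.7/1.6)/0.056
Step 3: t = ln(1.688)/0.056
Step 4: t = 0.5232/0.056 = 9.344 min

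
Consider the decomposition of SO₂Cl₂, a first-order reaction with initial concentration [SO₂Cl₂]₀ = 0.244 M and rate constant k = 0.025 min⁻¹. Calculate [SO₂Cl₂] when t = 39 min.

0.09203 M

Step 1: For a first-order reaction: [SO₂Cl₂] = [SO₂Cl₂]₀ × e^(-kt)
Step 2: [SO₂Cl₂] = 0.244 × e^(-0.025 × 39)
Step 3: [SO₂Cl₂] = 0.244 × e^(-0.975)
Step 4: [SO₂Cl₂] = 0.244 × 0.377192 = 0.09203 M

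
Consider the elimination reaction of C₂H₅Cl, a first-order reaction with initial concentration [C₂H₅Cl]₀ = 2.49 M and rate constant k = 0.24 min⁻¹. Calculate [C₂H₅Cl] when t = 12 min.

0.1398 M

Step 1: For a first-order reaction: [C₂H₅Cl] = [C₂H₅Cl]₀ × e^(-kt)
Step 2: [C₂H₅Cl] = 2.49 × e^(-0.24 × 12)
Step 3: [C₂H₅Cl] = 2.49 × e^(-2.88)
Step 4: [C₂H₅Cl] = 2.49 × 0.0561348 = 0.1398 M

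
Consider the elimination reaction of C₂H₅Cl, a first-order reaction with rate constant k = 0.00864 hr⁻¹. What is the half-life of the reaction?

80.23 hr

Step 1: For a first-order reaction, t₁/₂ = ln(2)/k
Step 2: t₁/₂ = ln(2)/0.00864
Step 3: t₁/₂ = 0.6931/0.00864 = 80.23 hr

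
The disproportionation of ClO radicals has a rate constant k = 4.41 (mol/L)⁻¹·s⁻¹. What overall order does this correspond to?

second order (2)

Step 1: The units of k for an nth-order reaction are (concentration)^(1-n)·(time)⁻¹.
Step 2: Here k has units (mol/L)⁻¹·s⁻¹, so the concentration exponent is -1.
Step 3: 1 - n = -1 ⇒ n = 2. The reaction is second order.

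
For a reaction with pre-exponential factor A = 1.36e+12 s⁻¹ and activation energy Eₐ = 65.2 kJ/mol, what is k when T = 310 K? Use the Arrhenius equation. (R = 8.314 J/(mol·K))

1.40e+01 s⁻¹

Step 1: Use the Arrhenius equation: k = A × exp(-Eₐ/RT)
Step 2: Convert Eₐ to J/mol: 65.2 kJ/mol = 65200 J/mol
Step 3: Calculate the exponent: -Eₐ/(RT) = -65200/(8.314 × 310) = -25.29740
Step 4: k = 1.36e+12 × exp(-25.29740)
Step 5: k = 1.36e+12 × 1.03152e-11 = 1.4029e+01 s⁻¹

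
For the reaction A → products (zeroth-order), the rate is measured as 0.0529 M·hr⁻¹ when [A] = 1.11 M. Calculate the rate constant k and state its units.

0.0529 M·hr⁻¹

Step 1: For a zeroth-order reaction, rate = k (independent of concentration).
Step 2: k = rate = 0.0529 M·hr⁻¹.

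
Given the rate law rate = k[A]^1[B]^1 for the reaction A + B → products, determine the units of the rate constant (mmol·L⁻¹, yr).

(mmol·L⁻¹)⁻¹·yr⁻¹

Step 1: Overall order = 1 + 1 = 2.
Step 2: rate has units mmol·L⁻¹·yr⁻¹; [A]^1[B]^1 has units (mmol·L⁻¹)^2.
Step 3: k = rate/([A]^1[B]^1), so units of k = (mmol·L⁻¹)^(1-2)·yr⁻¹ = (mmol·L⁻¹)⁻¹·yr⁻¹.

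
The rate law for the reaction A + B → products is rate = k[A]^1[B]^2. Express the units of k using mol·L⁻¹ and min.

(mol·L⁻¹)⁻²·min⁻¹

Step 1: Overall order = 1 + 2 = 3.
Step 2: rate has units mol·L⁻¹·min⁻¹; [A]^1[B]^2 has units (mol·L⁻¹)^3.
Step 3: k = rate/([A]^1[B]^2), so units of k = (mol·L⁻¹)^(1-3)·min⁻¹ = (mol·L⁻¹)⁻²·min⁻¹.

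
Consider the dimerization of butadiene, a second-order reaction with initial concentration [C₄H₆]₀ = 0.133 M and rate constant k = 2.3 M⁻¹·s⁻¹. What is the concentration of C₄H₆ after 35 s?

0.01136 M

Step 1: For a second-order reaction: 1/[C₄H₆] = 1/[C₄H₆]₀ + kt
Step 2: 1/[C₄H₆] = 1/0.133 + 2.3 × 35
Step 3: 1/[C₄H₆] = 7.519 + 80.5 = 88.02
Step 4: [C₄H₆] = 1/88.02 = 0.01136 M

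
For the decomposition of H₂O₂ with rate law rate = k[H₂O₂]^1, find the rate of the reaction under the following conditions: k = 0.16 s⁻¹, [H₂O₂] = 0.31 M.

0.0496 M/s

Step 1: Identify the rate law: rate = k[H₂O₂]^1
Step 2: Substitute values: rate = 0.16 × (0.31)^1
Step 3: Calculate: rate = 0.16 × 0.31 = 0.0496 M/s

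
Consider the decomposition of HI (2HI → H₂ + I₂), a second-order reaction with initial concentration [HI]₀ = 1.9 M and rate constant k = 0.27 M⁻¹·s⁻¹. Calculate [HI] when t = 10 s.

0.31 M

Step 1: For a second-order reaction: 1/[HI] = 1/[HI]₀ + kt
Step 2: 1/[HI] = 1/1.9 + 0.27 × 10
Step 3: 1/[HI] = 0.5263 + 2.7 = 3.226
Step 4: [HI] = 1/3.226 = 0.31 M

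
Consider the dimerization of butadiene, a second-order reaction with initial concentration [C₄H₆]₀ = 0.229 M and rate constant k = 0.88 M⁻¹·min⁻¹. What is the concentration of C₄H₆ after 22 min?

0.04215 M

Step 1: For a second-order reaction: 1/[C₄H₆] = 1/[C₄H₆]₀ + kt
Step 2: 1/[C₄H₆] = 1/0.229 + 0.88 × 22
Step 3: 1/[C₄H₆] = 4.367 + 19.36 = 23.73
Step 4: [C₄H₆] = 1/23.73 = 0.04215 M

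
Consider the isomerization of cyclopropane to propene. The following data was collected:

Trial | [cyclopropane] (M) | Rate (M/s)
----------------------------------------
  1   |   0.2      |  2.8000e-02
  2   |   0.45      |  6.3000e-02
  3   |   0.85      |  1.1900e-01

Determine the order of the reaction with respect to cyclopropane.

first order (1)

Step 1: Compare trials to find order n where rate₂/rate₁ = ([cyclopropane]₂/[cyclopropane]₁)^n
Step 2: rate₂/rate₁ = 6.3000e-02/2.8000e-02 = 2.25
Step 3: [cyclopropane]₂/[cyclopropane]₁ = 0.45/0.2 = 2.25
Step 4: n = ln(2.25)/ln(2.25) = 1.00 ≈ 1
Step 5: The reaction is first order in cyclopropane.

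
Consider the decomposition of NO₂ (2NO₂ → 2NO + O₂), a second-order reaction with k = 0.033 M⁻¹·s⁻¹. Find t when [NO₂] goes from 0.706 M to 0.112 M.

227.6 s

Step 1: For second-order: t = (1/[NO₂] - 1/[NO₂]₀)/k
Step 2: t = (1/0.112 - 1/0.706)/0.033
Step 3: t = (8.929 - 1.416)/0.033
Step 4: t = 7.512/0.033 = 227.6 s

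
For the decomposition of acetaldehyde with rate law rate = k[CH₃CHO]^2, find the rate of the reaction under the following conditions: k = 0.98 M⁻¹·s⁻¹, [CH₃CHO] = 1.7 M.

2.832 M/s

Step 1: Identify the rate law: rate = k[CH₃CHO]^2
Step 2: Substitute values: rate = 0.98 × (1.7)^2
Step 3: Calculate: rate = 0.98 × 2.89 = 2.8322 M/s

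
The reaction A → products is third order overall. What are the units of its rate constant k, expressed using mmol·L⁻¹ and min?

(mmol·L⁻¹)⁻²·min⁻¹

Step 1: For overall order n, rate = k × (concentration)^n.
Step 2: Rate has units mmol·L⁻¹·min⁻¹; concentration term has units (mmol·L⁻¹)^3.
Step 3: k = rate / (concentration)^n, so units of k = (mmol·L⁻¹)^(1-3)·min⁻¹ = (mmol·L⁻¹)⁻²·min⁻¹.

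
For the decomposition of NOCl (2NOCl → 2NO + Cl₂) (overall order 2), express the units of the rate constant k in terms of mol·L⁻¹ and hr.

(mol·L⁻¹)⁻¹·hr⁻¹

Step 1: For overall order n, rate = k × (concentration)^n.
Step 2: Rate has units mol·L⁻¹·hr⁻¹; concentration term has units (mol·L⁻¹)^2.
Step 3: k = rate / (concentration)^n, so units of k = (mol·L⁻¹)^(1-2)·hr⁻¹ = (mol·L⁻¹)⁻¹·hr⁻¹.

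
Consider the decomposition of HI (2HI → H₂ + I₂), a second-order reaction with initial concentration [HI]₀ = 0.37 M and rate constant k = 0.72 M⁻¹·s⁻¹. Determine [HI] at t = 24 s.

0.05004 M

Step 1: For a second-order reaction: 1/[HI] = 1/[HI]₀ + kt
Step 2: 1/[HI] = 1/0.37 + 0.72 × 24
Step 3: 1/[HI] = 2.703 + 17.28 = 19.98
Step 4: [HI] = 1/19.98 = 0.05004 M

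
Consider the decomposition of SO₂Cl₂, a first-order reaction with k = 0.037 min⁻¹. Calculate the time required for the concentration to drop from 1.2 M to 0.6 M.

18.73 min

Step 1: For first-order: t = ln([SO₂Cl₂]₀/[SO₂Cl₂])/k
Step 2: t = ln(1.2/0.6)/0.037
Step 3: t = ln(2)/0.037
Step 4: t = 0.6931/0.037 = 18.73 min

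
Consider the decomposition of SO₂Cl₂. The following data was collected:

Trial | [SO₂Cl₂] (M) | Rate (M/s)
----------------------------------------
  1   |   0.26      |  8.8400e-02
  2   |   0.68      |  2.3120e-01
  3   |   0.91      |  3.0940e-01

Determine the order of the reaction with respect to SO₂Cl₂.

first order (1)

Step 1: Compare trials to find order n where rate₂/rate₁ = ([SO₂Cl₂]₂/[SO₂Cl₂]₁)^n
Step 2: rate₂/rate₁ = 2.3120e-01/8.8400e-02 = 2.615
Step 3: [SO₂Cl₂]₂/[SO₂Cl₂]₁ = 0.68/0.26 = 2.615
Step 4: n = ln(2.615)/ln(2.615) = 1.00 ≈ 1
Step 5: The reaction is first order in SO₂Cl₂.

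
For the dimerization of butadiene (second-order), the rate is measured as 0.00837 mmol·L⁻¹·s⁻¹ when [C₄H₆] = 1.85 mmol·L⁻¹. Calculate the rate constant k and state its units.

0.002446 (mmol·L⁻¹)⁻¹·s⁻¹

Step 1: rate = k[C₄H₆]^2, so k = rate / [C₄H₆]^2.
Step 2: k = 0.00837 / (1.85)^2 = 0.00837 / 3.423.
Step 3: k = 0.002446 (mmol·L⁻¹)⁻¹·s⁻¹.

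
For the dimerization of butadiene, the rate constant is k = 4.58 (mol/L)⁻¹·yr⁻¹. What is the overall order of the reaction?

second order (2)

Step 1: The units of k for an nth-order reaction are (concentration)^(1-n)·(time)⁻¹.
Step 2: Here k has units (mol/L)⁻¹·yr⁻¹, so the concentration exponent is -1.
Step 3: 1 - n = -1 ⇒ n = 2. The reaction is second order.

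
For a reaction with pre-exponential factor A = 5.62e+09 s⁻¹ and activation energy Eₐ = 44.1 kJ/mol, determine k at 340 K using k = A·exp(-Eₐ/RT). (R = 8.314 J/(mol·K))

9.43e+02 s⁻¹

Step 1: Use the Arrhenius equation: k = A × exp(-Eₐ/RT)
Step 2: Convert Eₐ to J/mol: 44.1 kJ/mol = 44100 J/mol
Step 3: Calculate the exponent: -Eₐ/(RT) = -44100/(8.314 × 340) = -15.60090
Step 4: k = 5.62e+09 × exp(-15.60090)
Step 5: k = 5.62e+09 × 1.67732e-07 = 9.4265e+02 s⁻¹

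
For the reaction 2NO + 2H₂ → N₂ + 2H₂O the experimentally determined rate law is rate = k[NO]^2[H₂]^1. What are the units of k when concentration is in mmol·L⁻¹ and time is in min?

(mmol·L⁻¹)⁻²·min⁻¹

Step 1: Overall order = 2 + 1 = 3.
Step 2: rate has units mmol·L⁻¹·min⁻¹; [NO]^2[H₂]^1 has units (mmol·L⁻¹)^3.
Step 3: k = rate/([NO]^2[H₂]^1), so units of k = (mmol·L⁻¹)^(1-3)·min⁻¹ = (mmol·L⁻¹)⁻²·min⁻¹.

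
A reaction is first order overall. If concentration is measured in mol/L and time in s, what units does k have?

s⁻¹

Step 1: For overall order n, rate = k × (concentration)^n.
Step 2: Rate has units mol/L·s⁻¹; concentration term has units (mol/L)^1.
Step 3: k = rate / (concentration)^n, so units of k = (mol/L)^(1-1)·s⁻¹ = s⁻¹.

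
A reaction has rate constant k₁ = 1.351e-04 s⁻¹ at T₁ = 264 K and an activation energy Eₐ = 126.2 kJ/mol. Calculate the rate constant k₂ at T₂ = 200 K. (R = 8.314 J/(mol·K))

1.381e-12 s⁻¹

Step 1: Use the two-temperature Arrhenius form: ln(k₂/k₁) = -Eₐ/R × (1/T₂ - 1/T₁)
Step 2: Convert Eₐ to J/mol: 126.2 kJ/mol = 126200 J/mol
Step 3: 1/T₂ - 1/T₁ = 1/200 - 1/264 = 1.212121e-03 K⁻¹
Step 4: ln(k₂/k₁) = -126200/8.314 × 1.212121e-03 = -18.39905
Step 5: k₂ = k₁ × exp(-18.39905) = 1.351e-04 × 1.02187e-08 = 1.381e-12 s⁻¹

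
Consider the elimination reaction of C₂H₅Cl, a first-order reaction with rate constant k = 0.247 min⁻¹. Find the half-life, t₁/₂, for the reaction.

2.806 min

Step 1: For a first-order reaction, t₁/₂ = ln(2)/k
Step 2: t₁/₂ = ln(2)/0.247
Step 3: t₁/₂ = 0.6931/0.247 = 2.806 min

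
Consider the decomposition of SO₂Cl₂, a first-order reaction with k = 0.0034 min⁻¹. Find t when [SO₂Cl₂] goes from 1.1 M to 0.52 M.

220.4 min

Step 1: For first-order: t = ln([SO₂Cl₂]₀/[SO₂Cl₂])/k
Step 2: t = ln(1.1/0.52)/0.0034
Step 3: t = ln(2.115)/0.0034
Step 4: t = 0.7492/0.0034 = 220.4 min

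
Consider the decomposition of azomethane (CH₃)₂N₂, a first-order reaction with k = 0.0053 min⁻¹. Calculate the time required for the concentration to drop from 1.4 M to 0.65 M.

144.8 min

Step 1: For first-order: t = ln([azomethane]₀/[azomethane])/k
Step 2: t = ln(1.4/0.65)/0.0053
Step 3: t = ln(2.154)/0.0053
Step 4: t = 0.7673/0.0053 = 144.8 min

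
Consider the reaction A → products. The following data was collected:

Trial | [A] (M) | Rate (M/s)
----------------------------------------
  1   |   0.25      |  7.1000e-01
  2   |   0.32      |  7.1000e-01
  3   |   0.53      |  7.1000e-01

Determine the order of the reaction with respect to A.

zeroth order (0)

Step 1: Compare trials - when concentration changes, rate stays constant.
Step 2: rate₂/rate₁ = 7.1000e-01/7.1000e-01 = 1
Step 3: [A]₂/[A]₁ = 0.32/0.25 = 1.28
Step 4: Since rate ratio ≈ (conc ratio)^0, the reaction is zeroth order.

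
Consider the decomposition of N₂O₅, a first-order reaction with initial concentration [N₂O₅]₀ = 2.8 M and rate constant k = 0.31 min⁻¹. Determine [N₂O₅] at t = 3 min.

1.105 M

Step 1: For a first-order reaction: [N₂O₅] = [N₂O₅]₀ × e^(-kt)
Step 2: [N₂O₅] = 2.8 × e^(-0.31 × 3)
Step 3: [N₂O₅] = 2.8 × e^(-0.93)
Step 4: [N₂O₅] = 2.8 × 0.394554 = 1.105 M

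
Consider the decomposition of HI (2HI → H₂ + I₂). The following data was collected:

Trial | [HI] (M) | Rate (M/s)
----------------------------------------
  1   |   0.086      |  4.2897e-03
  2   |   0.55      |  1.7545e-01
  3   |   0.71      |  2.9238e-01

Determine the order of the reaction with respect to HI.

second order (2)

Step 1: Compare trials to find order n where rate₂/rate₁ = ([HI]₂/[HI]₁)^n
Step 2: rate₂/rate₁ = 1.7545e-01/4.2897e-03 = 40.9
Step 3: [HI]₂/[HI]₁ = 0.55/0.086 = 6.395
Step 4: n = ln(40.9)/ln(6.395) = 2.00 ≈ 2
Step 5: The reaction is second order in HI.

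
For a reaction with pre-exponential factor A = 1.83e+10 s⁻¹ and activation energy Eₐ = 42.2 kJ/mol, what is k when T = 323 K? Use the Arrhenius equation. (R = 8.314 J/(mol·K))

2.74e+03 s⁻¹

Step 1: Use the Arrhenius equation: k = A × exp(-Eₐ/RT)
Step 2: Convert Eₐ to J/mol: 42.2 kJ/mol = 42200 J/mol
Step 3: Calculate the exponent: -Eₐ/(RT) = -42200/(8.314 × 323) = -15.71448
Step 4: k = 1.83e+10 × exp(-15.71448)
Step 5: k = 1.83e+10 × 1.49723e-07 = 2.7399e+03 s⁻¹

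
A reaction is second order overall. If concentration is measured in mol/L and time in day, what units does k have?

(mol/L)⁻¹·day⁻¹

Step 1: For overall order n, rate = k × (concentration)^n.
Step 2: Rate has units mol/L·day⁻¹; concentration term has units (mol/L)^2.
Step 3: k = rate / (concentration)^n, so units of k = (mol/L)^(1-2)·day⁻¹ = (mol/L)⁻¹·day⁻¹.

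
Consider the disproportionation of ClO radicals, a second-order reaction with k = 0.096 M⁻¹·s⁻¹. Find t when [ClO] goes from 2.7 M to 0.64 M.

12.42 s

Step 1: For second-order: t = (1/[ClO] - 1/[ClO]₀)/k
Step 2: t = (1/0.64 - 1/2.7)/0.096
Step 3: t = (1.562 - 0.3704)/0.096
Step 4: t = 1.192/0.096 = 12.42 s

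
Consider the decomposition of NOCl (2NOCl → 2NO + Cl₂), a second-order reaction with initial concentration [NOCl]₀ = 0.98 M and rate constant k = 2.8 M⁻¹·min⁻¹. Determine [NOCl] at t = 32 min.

0.01104 M

Step 1: For a second-order reaction: 1/[NOCl] = 1/[NOCl]₀ + kt
Step 2: 1/[NOCl] = 1/0.98 + 2.8 × 32
Step 3: 1/[NOCl] = 1.02 + 89.6 = 90.62
Step 4: [NOCl] = 1/90.62 = 0.01104 M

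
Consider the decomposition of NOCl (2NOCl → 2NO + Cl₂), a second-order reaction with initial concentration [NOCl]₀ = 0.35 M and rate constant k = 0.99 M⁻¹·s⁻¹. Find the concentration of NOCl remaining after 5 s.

0.1281 M

Step 1: For a second-order reaction: 1/[NOCl] = 1/[NOCl]₀ + kt
Step 2: 1/[NOCl] = 1/0.35 + 0.99 × 5
Step 3: 1/[NOCl] = 2.857 + 4.95 = 7.807
Step 4: [NOCl] = 1/7.807 = 0.1281 M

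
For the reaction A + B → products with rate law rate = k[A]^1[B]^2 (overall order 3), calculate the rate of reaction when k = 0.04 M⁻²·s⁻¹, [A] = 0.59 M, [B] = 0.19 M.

0.000852 M/s

Step 1: The rate law is rate = k[A]^1[B]^2, overall order = 1+2 = 3
Step 2: Substitute values: rate = 0.04 × (0.59)^1 × (0.19)^2
Step 3: rate = 0.04 × 0.59 × 0.0361 = 0.00085196 M/s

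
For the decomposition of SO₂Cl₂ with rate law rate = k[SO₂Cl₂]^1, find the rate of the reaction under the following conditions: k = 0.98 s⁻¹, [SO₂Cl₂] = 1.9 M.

1.862 M/s

Step 1: Identify the rate law: rate = k[SO₂Cl₂]^1
Step 2: Substitute values: rate = 0.98 × (1.9)^1
Step 3: Calculate: rate = 0.98 × 1.9 = 1.862 M/s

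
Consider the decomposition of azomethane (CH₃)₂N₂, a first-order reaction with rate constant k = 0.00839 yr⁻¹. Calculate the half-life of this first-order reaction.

82.62 yr

Step 1: For a first-order reaction, t₁/₂ = ln(2)/k
Step 2: t₁/₂ = ln(2)/0.00839
Step 3: t₁/₂ = 0.6931/0.00839 = 82.62 yr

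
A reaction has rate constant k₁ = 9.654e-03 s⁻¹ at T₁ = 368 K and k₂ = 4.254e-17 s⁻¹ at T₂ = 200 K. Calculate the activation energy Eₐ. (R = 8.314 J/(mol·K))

120.4 kJ/mol

Step 1: Use the two-temperature Arrhenius form: ln(k₂/k₁) = -Eₐ/R × (1/T₂ - 1/T₁)
Step 2: ln(k₂/k₁) = ln(4.254e-17/9.654e-03) = ln(4.40646e-15) = -33.0557
Step 3: 1/T₂ - 1/T₁ = 1/200 - 1/368 = 2.282609e-03 K⁻¹
Step 4: Eₐ = -R × ln(k₂/k₁) / (1/T₂ - 1/T₁) = -8.314 × -33.0557 / 2.282609e-03
Step 5: Eₐ = 1.2040e+05 J/mol = 120.4 kJ/mol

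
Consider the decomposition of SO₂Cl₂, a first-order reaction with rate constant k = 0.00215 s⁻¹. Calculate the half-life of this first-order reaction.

322.4 s

Step 1: For a first-order reaction, t₁/₂ = ln(2)/k
Step 2: t₁/₂ = ln(2)/0.00215
Step 3: t₁/₂ = 0.6931/0.00215 = 322.4 s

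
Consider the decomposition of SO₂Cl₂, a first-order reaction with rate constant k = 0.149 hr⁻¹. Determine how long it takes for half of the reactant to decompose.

4.652 hr

Step 1: For a first-order reaction, t₁/₂ = ln(2)/k
Step 2: t₁/₂ = ln(2)/0.149
Step 3: t₁/₂ = 0.6931/0.149 = 4.652 hr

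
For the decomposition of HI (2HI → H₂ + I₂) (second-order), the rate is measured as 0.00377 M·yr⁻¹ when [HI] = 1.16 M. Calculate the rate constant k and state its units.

0.002802 M⁻¹·yr⁻¹

Step 1: rate = k[HI]^2, so k = rate / [HI]^2.
Step 2: k = 0.00377 / (1.16)^2 = 0.00377 / 1.346.
Step 3: k = 0.002802 M⁻¹·yr⁻¹.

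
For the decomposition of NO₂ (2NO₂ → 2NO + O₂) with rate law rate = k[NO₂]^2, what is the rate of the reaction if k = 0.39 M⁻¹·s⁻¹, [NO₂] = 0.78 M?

0.2373 M/s

Step 1: Identify the rate law: rate = k[NO₂]^2
Step 2: Substitute values: rate = 0.39 × (0.78)^2
Step 3: Calculate: rate = 0.39 × 0.6084 = 0.237276 M/s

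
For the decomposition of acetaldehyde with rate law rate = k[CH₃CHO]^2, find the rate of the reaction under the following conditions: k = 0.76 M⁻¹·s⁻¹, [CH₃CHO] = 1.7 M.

2.196 M/s

Step 1: Identify the rate law: rate = k[CH₃CHO]^2
Step 2: Substitute values: rate = 0.76 × (1.7)^2
Step 3: Calculate: rate = 0.76 × 2.89 = 2.1964 M/s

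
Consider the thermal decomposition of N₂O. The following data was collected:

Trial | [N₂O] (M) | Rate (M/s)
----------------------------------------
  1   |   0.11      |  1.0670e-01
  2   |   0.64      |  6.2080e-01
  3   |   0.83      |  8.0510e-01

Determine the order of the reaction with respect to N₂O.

first order (1)

Step 1: Compare trials to find order n where rate₂/rate₁ = ([N₂O]₂/[N₂O]₁)^n
Step 2: rate₂/rate₁ = 6.2080e-01/1.0670e-01 = 5.818
Step 3: [N₂O]₂/[N₂O]₁ = 0.64/0.11 = 5.818
Step 4: n = ln(5.818)/ln(5.818) = 1.00 ≈ 1
Step 5: The reaction is first order in N₂O.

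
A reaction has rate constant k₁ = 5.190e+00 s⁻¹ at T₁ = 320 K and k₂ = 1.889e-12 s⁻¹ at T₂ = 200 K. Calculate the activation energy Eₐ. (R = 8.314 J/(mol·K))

127.0 kJ/mol

Step 1: Use the two-temperature Arrhenius form: ln(k₂/k₁) = -Eₐ/R × (1/T₂ - 1/T₁)
Step 2: ln(k₂/k₁) = ln(1.889e-12/5.190e+00) = ln(3.63969e-13) = -28.6417
Step 3: 1/T₂ - 1/T₁ = 1/200 - 1/320 = 1.875000e-03 K⁻¹
Step 4: Eₐ = -R × ln(k₂/k₁) / (1/T₂ - 1/T₁) = -8.314 × -28.6417 / 1.875000e-03
Step 5: Eₐ = 1.2700e+05 J/mol = 127.0 kJ/mol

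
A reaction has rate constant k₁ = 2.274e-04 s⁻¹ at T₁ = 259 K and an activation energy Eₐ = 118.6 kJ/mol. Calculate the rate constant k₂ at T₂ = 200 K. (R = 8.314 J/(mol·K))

1.997e-11 s⁻¹

Step 1: Use the two-temperature Arrhenius form: ln(k₂/k₁) = -Eₐ/R × (1/T₂ - 1/T₁)
Step 2: Convert Eₐ to J/mol: 118.6 kJ/mol = 118600 J/mol
Step 3: 1/T₂ - 1/T₁ = 1/200 - 1/259 = 1.138996e-03 K⁻¹
Step 4: ln(k₂/k₁) = -118600/8.314 × 1.138996e-03 = -16.24789
Step 5: k₂ = k₁ × exp(-16.24789) = 2.274e-04 × 8.78276e-08 = 1.997e-11 s⁻¹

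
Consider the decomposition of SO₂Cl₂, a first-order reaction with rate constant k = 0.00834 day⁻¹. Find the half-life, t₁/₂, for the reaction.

83.11 day

Step 1: For a first-order reaction, t₁/₂ = ln(2)/k
Step 2: t₁/₂ = ln(2)/0.00834
Step 3: t₁/₂ = 0.6931/0.00834 = 83.11 day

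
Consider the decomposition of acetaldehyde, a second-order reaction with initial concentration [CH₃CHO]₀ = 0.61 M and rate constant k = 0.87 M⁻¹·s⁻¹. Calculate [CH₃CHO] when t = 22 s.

0.04812 M

Step 1: For a second-order reaction: 1/[CH₃CHO] = 1/[CH₃CHO]₀ + kt
Step 2: 1/[CH₃CHO] = 1/0.61 + 0.87 × 22
Step 3: 1/[CH₃CHO] = 1.639 + 19.14 = 20.78
Step 4: [CH₃CHO] = 1/20.78 = 0.04812 M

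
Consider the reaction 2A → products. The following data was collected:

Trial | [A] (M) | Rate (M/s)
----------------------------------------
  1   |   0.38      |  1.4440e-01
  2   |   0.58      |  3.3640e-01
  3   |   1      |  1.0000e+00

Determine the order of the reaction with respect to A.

second order (2)

Step 1: Compare trials to find order n where rate₂/rate₁ = ([A]₂/[A]₁)^n
Step 2: rate₂/rate₁ = 3.3640e-01/1.4440e-01 = 2.33
Step 3: [A]₂/[A]₁ = 0.58/0.38 = 1.526
Step 4: n = ln(2.33)/ln(1.526) = 2.00 ≈ 2
Step 5: The reaction is second order in A.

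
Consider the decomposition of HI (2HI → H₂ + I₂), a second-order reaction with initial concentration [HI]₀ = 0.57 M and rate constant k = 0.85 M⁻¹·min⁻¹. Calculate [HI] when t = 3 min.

0.2323 M

Step 1: For a second-order reaction: 1/[HI] = 1/[HI]₀ + kt
Step 2: 1/[HI] = 1/0.57 + 0.85 × 3
Step 3: 1/[HI] = 1.754 + 2.55 = 4.304
Step 4: [HI] = 1/4.304 = 0.2323 M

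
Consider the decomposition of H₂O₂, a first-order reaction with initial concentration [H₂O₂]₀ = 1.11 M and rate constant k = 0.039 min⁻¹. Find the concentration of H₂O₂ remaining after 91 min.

0.03192 M

Step 1: For a first-order reaction: [H₂O₂] = [H₂O₂]₀ × e^(-kt)
Step 2: [H₂O₂] = 1.11 × e^(-0.039 × 91)
Step 3: [H₂O₂] = 1.11 × e^(-3.549)
Step 4: [H₂O₂] = 1.11 × 0.0287534 = 0.03192 M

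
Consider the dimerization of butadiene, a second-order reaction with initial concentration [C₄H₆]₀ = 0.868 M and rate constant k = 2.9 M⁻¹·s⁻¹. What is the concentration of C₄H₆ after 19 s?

0.01778 M

Step 1: For a second-order reaction: 1/[C₄H₆] = 1/[C₄H₆]₀ + kt
Step 2: 1/[C₄H₆] = 1/0.868 + 2.9 × 19
Step 3: 1/[C₄H₆] = 1.152 + 55.1 = 56.25
Step 4: [C₄H₆] = 1/56.25 = 0.01778 M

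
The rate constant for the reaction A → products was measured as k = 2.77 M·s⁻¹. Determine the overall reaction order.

zeroth order (0)

Step 1: The units of k for an nth-order reaction are (concentration)^(1-n)·(time)⁻¹.
Step 2: Here k has units M·s⁻¹, so the concentration exponent is 1.
Step 3: 1 - n = 1 ⇒ n = 0. The reaction is zeroth order.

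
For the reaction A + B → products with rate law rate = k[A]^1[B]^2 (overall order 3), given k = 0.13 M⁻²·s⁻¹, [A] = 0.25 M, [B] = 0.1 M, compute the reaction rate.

0.000325 M/s

Step 1: The rate law is rate = k[A]^1[B]^2, overall order = 1+2 = 3
Step 2: Substitute values: rate = 0.13 × (0.25)^1 × (0.1)^2
Step 3: rate = 0.13 × 0.25 × 0.01 = 0.000325 M/s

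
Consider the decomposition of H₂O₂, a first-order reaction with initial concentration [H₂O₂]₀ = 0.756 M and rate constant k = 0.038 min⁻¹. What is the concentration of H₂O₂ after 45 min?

0.1367 M

Step 1: For a first-order reaction: [H₂O₂] = [H₂O₂]₀ × e^(-kt)
Step 2: [H₂O₂] = 0.756 × e^(-0.038 × 45)
Step 3: [H₂O₂] = 0.756 × e^(-1.71)
Step 4: [H₂O₂] = 0.756 × 0.180866 = 0.1367 M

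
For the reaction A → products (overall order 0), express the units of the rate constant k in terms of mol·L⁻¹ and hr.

mol·L⁻¹·hr⁻¹

Step 1: For overall order n, rate = k × (concentration)^n.
Step 2: Rate has units mol·L⁻¹·hr⁻¹; concentration term has units (mol·L⁻¹)^0.
Step 3: k = rate / (concentration)^n, so units of k = (mol·L⁻¹)^(1-0)·hr⁻¹ = mol·L⁻¹·hr⁻¹.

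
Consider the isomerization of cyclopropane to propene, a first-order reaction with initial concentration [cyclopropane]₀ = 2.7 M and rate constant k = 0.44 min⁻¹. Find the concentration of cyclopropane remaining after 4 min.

0.4645 M

Step 1: For a first-order reaction: [cyclopropane] = [cyclopropane]₀ × e^(-kt)
Step 2: [cyclopropane] = 2.7 × e^(-0.44 × 4)
Step 3: [cyclopropane] = 2.7 × e^(-1.76)
Step 4: [cyclopropane] = 2.7 × 0.172045 = 0.4645 M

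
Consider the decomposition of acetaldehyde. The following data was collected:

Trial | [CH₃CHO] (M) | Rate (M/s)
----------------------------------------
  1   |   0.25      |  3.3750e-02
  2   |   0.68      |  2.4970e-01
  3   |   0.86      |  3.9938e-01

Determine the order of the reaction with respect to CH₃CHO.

second order (2)

Step 1: Compare trials to find order n where rate₂/rate₁ = ([CH₃CHO]₂/[CH₃CHO]₁)^n
Step 2: rate₂/rate₁ = 2.4970e-01/3.3750e-02 = 7.398
Step 3: [CH₃CHO]₂/[CH₃CHO]₁ = 0.68/0.25 = 2.72
Step 4: n = ln(7.398)/ln(2.72) = 2.00 ≈ 2
Step 5: The reaction is second order in CH₃CHO.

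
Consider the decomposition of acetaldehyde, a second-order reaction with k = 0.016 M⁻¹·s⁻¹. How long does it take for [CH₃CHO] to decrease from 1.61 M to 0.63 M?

60.39 s

Step 1: For second-order: t = (1/[CH₃CHO] - 1/[CH₃CHO]₀)/k
Step 2: t = (1/0.63 - 1/1.61)/0.016
Step 3: t = (1.587 - 0.6211)/0.016
Step 4: t = 0.9662/0.016 = 60.39 s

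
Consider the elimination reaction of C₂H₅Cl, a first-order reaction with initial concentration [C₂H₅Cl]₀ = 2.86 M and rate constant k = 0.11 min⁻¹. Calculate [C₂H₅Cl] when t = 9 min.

1.063 M

Step 1: For a first-order reaction: [C₂H₅Cl] = [C₂H₅Cl]₀ × e^(-kt)
Step 2: [C₂H₅Cl] = 2.86 × e^(-0.11 × 9)
Step 3: [C₂H₅Cl] = 2.86 × e^(-0.99)
Step 4: [C₂H₅Cl] = 2.86 × 0.371577 = 1.063 M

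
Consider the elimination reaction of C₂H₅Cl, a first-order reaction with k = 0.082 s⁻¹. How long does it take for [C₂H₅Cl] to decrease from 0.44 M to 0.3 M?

4.671 s

Step 1: For first-order: t = ln([C₂H₅Cl]₀/[C₂H₅Cl])/k
Step 2: t = ln(0.44/0.3)/0.082
Step 3: t = ln(1.467)/0.082
Step 4: t = 0.383/0.082 = 4.671 s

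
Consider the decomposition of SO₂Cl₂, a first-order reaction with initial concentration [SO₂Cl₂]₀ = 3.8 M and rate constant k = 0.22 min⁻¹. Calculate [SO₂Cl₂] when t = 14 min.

0.1746 M

Step 1: For a first-order reaction: [SO₂Cl₂] = [SO₂Cl₂]₀ × e^(-kt)
Step 2: [SO₂Cl₂] = 3.8 × e^(-0.22 × 14)
Step 3: [SO₂Cl₂] = 3.8 × e^(-3.08)
Step 4: [SO₂Cl₂] = 3.8 × 0.0459593 = 0.1746 M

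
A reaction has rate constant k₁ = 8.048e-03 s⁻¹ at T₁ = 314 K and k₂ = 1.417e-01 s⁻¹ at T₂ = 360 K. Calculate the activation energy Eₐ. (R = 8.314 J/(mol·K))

58.6 kJ/mol

Step 1: Use the two-temperature Arrhenius form: ln(k₂/k₁) = -Eₐ/R × (1/T₂ - 1/T₁)
Step 2: ln(k₂/k₁) = ln(1.417e-01/8.048e-03) = ln(17.6069) = 2.86829
Step 3: 1/T₂ - 1/T₁ = 1/360 - 1/314 = -4.069356e-04 K⁻¹
Step 4: Eₐ = -R × ln(k₂/k₁) / (1/T₂ - 1/T₁) = -8.314 × 2.86829 / -4.069356e-04
Step 5: Eₐ = 5.8601e+04 J/mol = 58.6 kJ/mol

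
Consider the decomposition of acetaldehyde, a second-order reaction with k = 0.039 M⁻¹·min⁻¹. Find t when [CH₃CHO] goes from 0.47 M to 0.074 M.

291.9 min

Step 1: For second-order: t = (1/[CH₃CHO] - 1/[CH₃CHO]₀)/k
Step 2: t = (1/0.074 - 1/0.47)/0.039
Step 3: t = (13.51 - 2.128)/0.039
Step 4: t = 11.39/0.039 = 291.9 min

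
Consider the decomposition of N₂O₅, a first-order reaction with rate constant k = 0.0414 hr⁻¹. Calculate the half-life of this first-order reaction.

16.74 hr

Step 1: For a first-order reaction, t₁/₂ = ln(2)/k
Step 2: t₁/₂ = ln(2)/0.0414
Step 3: t₁/₂ = 0.6931/0.0414 = 16.74 hr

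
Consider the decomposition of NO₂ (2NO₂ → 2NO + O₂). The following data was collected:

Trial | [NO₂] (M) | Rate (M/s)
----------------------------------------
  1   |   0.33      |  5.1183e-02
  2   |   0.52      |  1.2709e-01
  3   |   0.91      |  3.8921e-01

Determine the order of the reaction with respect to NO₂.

second order (2)

Step 1: Compare trials to find order n where rate₂/rate₁ = ([NO₂]₂/[NO₂]₁)^n
Step 2: rate₂/rate₁ = 1.2709e-01/5.1183e-02 = 2.483
Step 3: [NO₂]₂/[NO₂]₁ = 0.52/0.33 = 1.576
Step 4: n = ln(2.483)/ln(1.576) = 2.00 ≈ 2
Step 5: The reaction is second order in NO₂.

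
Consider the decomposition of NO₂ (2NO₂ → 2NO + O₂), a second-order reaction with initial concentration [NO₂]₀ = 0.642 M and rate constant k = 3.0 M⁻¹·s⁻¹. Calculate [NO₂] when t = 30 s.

0.01092 M

Step 1: For a second-order reaction: 1/[NO₂] = 1/[NO₂]₀ + kt
Step 2: 1/[NO₂] = 1/0.642 + 3.0 × 30
Step 3: 1/[NO₂] = 1.558 + 90 = 91.56
Step 4: [NO₂] = 1/91.56 = 0.01092 M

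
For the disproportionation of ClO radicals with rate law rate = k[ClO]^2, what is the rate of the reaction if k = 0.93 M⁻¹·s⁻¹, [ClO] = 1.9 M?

3.357 M/s

Step 1: Identify the rate law: rate = k[ClO]^2
Step 2: Substitute values: rate = 0.93 × (1.9)^2
Step 3: Calculate: rate = 0.93 × 3.61 = 3.3573 M/s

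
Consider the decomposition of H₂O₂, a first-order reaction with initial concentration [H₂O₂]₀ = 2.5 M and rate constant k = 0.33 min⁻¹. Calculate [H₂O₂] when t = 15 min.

0.01771 M

Step 1: For a first-order reaction: [H₂O₂] = [H₂O₂]₀ × e^(-kt)
Step 2: [H₂O₂] = 2.5 × e^(-0.33 × 15)
Step 3: [H₂O₂] = 2.5 × e^(-4.95)
Step 4: [H₂O₂] = 2.5 × 0.00708341 = 0.01771 M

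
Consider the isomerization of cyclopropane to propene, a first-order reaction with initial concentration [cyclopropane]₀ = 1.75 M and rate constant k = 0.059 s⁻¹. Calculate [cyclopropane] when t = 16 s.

0.6809 M

Step 1: For a first-order reaction: [cyclopropane] = [cyclopropane]₀ × e^(-kt)
Step 2: [cyclopropane] = 1.75 × e^(-0.059 × 16)
Step 3: [cyclopropane] = 1.75 × e^(-0.944)
Step 4: [cyclopropane] = 1.75 × 0.389068 = 0.6809 M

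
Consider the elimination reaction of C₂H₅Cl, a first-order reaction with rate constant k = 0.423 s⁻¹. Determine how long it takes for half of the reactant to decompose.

1.639 s

Step 1: For a first-order reaction, t₁/₂ = ln(2)/k
Step 2: t₁/₂ = ln(2)/0.423
Step 3: t₁/₂ = 0.6931/0.423 = 1.639 s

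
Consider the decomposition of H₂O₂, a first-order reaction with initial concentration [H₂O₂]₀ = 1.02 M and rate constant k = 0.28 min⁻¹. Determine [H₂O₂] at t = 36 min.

4.275e-05 M

Step 1: For a first-order reaction: [H₂O₂] = [H₂O₂]₀ × e^(-kt)
Step 2: [H₂O₂] = 1.02 × e^(-0.28 × 36)
Step 3: [H₂O₂] = 1.02 × e^(-10.08)
Step 4: [H₂O₂] = 1.02 × 4.19094e-05 = 4.275e-05 M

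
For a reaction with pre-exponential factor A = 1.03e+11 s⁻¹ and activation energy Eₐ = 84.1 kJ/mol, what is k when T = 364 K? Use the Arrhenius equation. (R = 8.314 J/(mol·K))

8.79e-02 s⁻¹

Step 1: Use the Arrhenius equation: k = A × exp(-Eₐ/RT)
Step 2: Convert Eₐ to J/mol: 84.1 kJ/mol = 84100 J/mol
Step 3: Calculate the exponent: -Eₐ/(RT) = -84100/(8.314 × 364) = -27.78975
Step 4: k = 1.03e+11 × exp(-27.78975)
Step 5: k = 1.03e+11 × 8.53228e-13 = 8.7882e-02 s⁻¹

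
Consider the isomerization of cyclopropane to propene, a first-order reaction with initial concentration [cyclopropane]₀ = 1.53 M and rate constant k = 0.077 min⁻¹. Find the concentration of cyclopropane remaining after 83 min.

0.002565 M

Step 1: For a first-order reaction: [cyclopropane] = [cyclopropane]₀ × e^(-kt)
Step 2: [cyclopropane] = 1.53 × e^(-0.077 × 83)
Step 3: [cyclopropane] = 1.53 × e^(-6.391)
Step 4: [cyclopropane] = 1.53 × 0.00167658 = 0.002565 M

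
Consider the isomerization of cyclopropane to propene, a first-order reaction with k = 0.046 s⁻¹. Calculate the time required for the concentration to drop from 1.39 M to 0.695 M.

15.07 s

Step 1: For first-order: t = ln([cyclopropane]₀/[cyclopropane])/k
Step 2: t = ln(1.39/0.695)/0.046
Step 3: t = ln(2)/0.046
Step 4: t = 0.6931/0.046 = 15.07 s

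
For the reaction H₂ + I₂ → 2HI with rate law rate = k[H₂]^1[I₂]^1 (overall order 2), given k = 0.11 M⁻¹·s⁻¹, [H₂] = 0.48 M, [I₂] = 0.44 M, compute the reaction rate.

0.02323 M/s

Step 1: The rate law is rate = k[H₂]^1[I₂]^1, overall order = 1+1 = 2
Step 2: Substitute values: rate = 0.11 × (0.48)^1 × (0.44)^1
Step 3: rate = 0.11 × 0.48 × 0.44 = 0.023232 M/s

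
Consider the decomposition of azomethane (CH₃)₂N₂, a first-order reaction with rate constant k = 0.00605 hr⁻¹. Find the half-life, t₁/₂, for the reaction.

114.6 hr

Step 1: For a first-order reaction, t₁/₂ = ln(2)/k
Step 2: t₁/₂ = ln(2)/0.00605
Step 3: t₁/₂ = 0.6931/0.00605 = 114.6 hr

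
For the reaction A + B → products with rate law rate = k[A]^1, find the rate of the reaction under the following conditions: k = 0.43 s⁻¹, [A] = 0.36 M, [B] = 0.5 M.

0.1548 M/s

Step 1: The rate law is rate = k[A]^1
Step 2: Note that the rate does not depend on [B] (zero order in B).
Step 3: rate = 0.43 × (0.36)^1 = 0.1548 M/s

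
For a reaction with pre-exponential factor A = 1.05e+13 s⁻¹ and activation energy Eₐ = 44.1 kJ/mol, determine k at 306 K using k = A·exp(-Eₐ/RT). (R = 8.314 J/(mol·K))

3.11e+05 s⁻¹

Step 1: Use the Arrhenius equation: k = A × exp(-Eₐ/RT)
Step 2: Convert Eₐ to J/mol: 44.1 kJ/mol = 44100 J/mol
Step 3: Calculate the exponent: -Eₐ/(RT) = -44100/(8.314 × 306) = -17.33433
Step 4: k = 1.05e+13 × exp(-17.33433)
Step 5: k = 1.05e+13 × 2.96344e-08 = 3.1116e+05 s⁻¹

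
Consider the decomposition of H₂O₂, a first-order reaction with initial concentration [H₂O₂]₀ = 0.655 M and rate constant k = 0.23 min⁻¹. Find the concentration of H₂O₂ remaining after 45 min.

2.096e-05 M

Step 1: For a first-order reaction: [H₂O₂] = [H₂O₂]₀ × e^(-kt)
Step 2: [H₂O₂] = 0.655 × e^(-0.23 × 45)
Step 3: [H₂O₂] = 0.655 × e^(-10.35)
Step 4: [H₂O₂] = 0.655 × 3.19928e-05 = 2.096e-05 M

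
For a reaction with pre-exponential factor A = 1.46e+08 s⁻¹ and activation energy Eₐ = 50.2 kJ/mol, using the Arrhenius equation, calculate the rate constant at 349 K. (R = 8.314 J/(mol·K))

4.47e+00 s⁻¹

Step 1: Use the Arrhenius equation: k = A × exp(-Eₐ/RT)
Step 2: Convert Eₐ to J/mol: 50.2 kJ/mol = 50200 J/mol
Step 3: Calculate the exponent: -Eₐ/(RT) = -50200/(8.314 × 349) = -17.30088
Step 4: k = 1.46e+08 × exp(-17.30088)
Step 5: k = 1.46e+08 × 3.06424e-08 = 4.4738e+00 s⁻¹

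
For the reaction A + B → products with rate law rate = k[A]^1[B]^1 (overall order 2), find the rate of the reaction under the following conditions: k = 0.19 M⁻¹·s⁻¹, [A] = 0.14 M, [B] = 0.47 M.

0.0125 M/s

Step 1: The rate law is rate = k[A]^1[B]^1, overall order = 1+1 = 2
Step 2: Substitute values: rate = 0.19 × (0.14)^1 × (0.47)^1
Step 3: rate = 0.19 × 0.14 × 0.47 = 0.012502 M/s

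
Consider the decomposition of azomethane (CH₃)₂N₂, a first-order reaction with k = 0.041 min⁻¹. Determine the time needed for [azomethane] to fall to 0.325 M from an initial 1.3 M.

33.81 min

Step 1: For first-order: t = ln([azomethane]₀/[azomethane])/k
Step 2: t = ln(1.3/0.325)/0.041
Step 3: t = ln(4)/0.041
Step 4: t = 1.386/0.041 = 33.81 min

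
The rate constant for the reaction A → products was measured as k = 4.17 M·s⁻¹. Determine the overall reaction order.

zeroth order (0)

Step 1: The units of k for an nth-order reaction are (concentration)^(1-n)·(time)⁻¹.
Step 2: Here k has units M·s⁻¹, so the concentration exponent is 1.
Step 3: 1 - n = 1 ⇒ n = 0. The reaction is zeroth order.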